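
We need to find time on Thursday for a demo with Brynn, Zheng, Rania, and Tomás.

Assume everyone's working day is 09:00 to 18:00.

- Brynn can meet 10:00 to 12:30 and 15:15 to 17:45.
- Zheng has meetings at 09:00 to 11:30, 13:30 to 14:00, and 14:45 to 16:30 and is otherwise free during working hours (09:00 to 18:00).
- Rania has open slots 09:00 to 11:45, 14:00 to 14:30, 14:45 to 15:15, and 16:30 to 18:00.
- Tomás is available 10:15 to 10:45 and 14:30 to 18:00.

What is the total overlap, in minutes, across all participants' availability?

Zheng free within 09:00–18:00: 11:30–13:30, 14:00–14:45, 16:30–18:00.
Brynn ∩ Zheng: 11:30–12:30, 16:30–17:45.
Brynn ∩ Zheng ∩ Rania: 11:30–11:45, 16:30–17:45.
Brynn ∩ Zheng ∩ Rania ∩ Tomás: 16:30–17:45.
Total common minutes: 75.

75 minutes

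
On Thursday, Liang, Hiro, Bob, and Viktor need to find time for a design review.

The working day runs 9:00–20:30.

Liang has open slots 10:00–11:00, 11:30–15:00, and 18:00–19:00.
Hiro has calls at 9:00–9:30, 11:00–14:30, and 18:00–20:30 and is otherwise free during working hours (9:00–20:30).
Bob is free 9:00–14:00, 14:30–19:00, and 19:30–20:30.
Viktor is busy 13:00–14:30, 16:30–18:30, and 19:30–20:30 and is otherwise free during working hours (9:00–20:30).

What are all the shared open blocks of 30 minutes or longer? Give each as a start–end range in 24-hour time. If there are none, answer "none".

10:00–11:00, 14:30–15:00

Hiro free within 09:00–20:30: 09:30–11:00, 14:30–18:00.
Viktor free within 09:00–20:30: 09:00–13:00, 14:30–16:30, 18:30–19:30.
Liang ∩ Hiro: 10:00–11:00, 14:30–15:00.
Liang ∩ Hiro ∩ Bob: 10:00–11:00, 14:30–15:00.
Liang ∩ Hiro ∩ Bob ∩ Viktor: 10:00–11:00, 14:30–15:00.
Windows ≥ 30 min: 10:00–11:00, 14:30–15:00.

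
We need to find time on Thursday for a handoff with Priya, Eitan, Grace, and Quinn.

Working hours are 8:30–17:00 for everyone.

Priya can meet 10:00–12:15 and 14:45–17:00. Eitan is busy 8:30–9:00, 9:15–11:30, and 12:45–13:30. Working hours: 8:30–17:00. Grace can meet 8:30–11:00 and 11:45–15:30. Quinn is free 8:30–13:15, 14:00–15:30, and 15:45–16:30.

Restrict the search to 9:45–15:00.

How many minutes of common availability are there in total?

Eitan free within 08:30–17:00: 09:00–09:15, 11:30–12:45, 13:30–17:00.
Priya ∩ Eitan: 11:30–12:15, 14:45–17:00.
Priya ∩ Eitan ∩ Grace: 11:45–12:15, 14:45–15:30.
Priya ∩ Eitan ∩ Grace ∩ Quinn: 11:45–12:15, 14:45–15:30.
Restricted to 09:45–15:00: 11:45–12:15, 14:45–15:00.
Total common minutes: 30 + 15 = 45.

45 minutes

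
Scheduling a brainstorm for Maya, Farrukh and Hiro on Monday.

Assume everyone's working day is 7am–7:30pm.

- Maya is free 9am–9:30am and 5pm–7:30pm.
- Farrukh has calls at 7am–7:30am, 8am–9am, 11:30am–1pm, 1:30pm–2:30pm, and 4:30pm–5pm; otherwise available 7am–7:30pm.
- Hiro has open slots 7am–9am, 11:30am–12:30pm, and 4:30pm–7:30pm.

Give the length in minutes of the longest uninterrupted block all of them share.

Farrukh free within 07:00–19:30: 07:30–08:00, 09:00–11:30, 13:00–13:30, 14:30–16:30, 17:00–19:30.
Maya ∩ Farrukh: 09:00–09:30, 17:00–19:30.
Maya ∩ Farrukh ∩ Hiro: 17:00–19:30.
Single common window of 150 minutes.

150 minutes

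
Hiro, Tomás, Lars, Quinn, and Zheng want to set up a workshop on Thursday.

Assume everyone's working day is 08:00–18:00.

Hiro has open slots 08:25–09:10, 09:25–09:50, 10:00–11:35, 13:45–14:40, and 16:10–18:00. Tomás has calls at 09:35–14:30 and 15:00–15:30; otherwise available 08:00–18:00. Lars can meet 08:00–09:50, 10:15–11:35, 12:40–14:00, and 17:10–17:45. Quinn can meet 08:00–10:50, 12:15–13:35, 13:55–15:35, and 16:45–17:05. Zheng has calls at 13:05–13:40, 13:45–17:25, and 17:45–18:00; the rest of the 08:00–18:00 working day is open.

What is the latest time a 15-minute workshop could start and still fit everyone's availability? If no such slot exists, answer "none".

Tomás free within 08:00–18:00: 08:00–09:35, 14:30–15:00, 15:30–18:00.
Zheng free within 08:00–18:00: 08:00–13:05, 13:40–13:45, 17:25–17:45.
Hiro ∩ Tomás: 08:25–09:10, 09:25–09:35, 14:30–14:40, 16:10–18:00.
Hiro ∩ Tomás ∩ Lars: 08:25–09:10, 09:25–09:35, 17:10–17:45.
Hiro ∩ Tomás ∩ Lars ∩ Quinn: 08:25–09:10, 09:25–09:35.
Hiro ∩ Tomás ∩ Lars ∩ Quinn ∩ Zheng: 08:25–09:10, 09:25–09:35.
Windows ≥ 15 min: 08:25–09:10.
Latest start in the last window 08:25–09:10 is 09:10 − 15 min = 08:55.

08:55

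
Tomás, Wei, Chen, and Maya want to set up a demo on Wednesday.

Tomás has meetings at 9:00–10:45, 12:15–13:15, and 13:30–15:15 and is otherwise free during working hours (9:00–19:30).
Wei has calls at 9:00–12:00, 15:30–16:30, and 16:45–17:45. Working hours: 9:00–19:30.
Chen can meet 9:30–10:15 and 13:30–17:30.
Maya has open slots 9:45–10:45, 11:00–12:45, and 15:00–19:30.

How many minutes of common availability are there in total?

Tomás free within 09:00–19:30: 10:45–12:15, 13:15–13:30, 15:15–19:30.
Wei free within 09:00–19:30: 12:00–15:30, 16:30–16:45, 17:45–19:30.
Tomás ∩ Wei: 12:00–12:15, 13:15–13:30, 15:15–15:30, 16:30–16:45, 17:45–19:30.
Tomás ∩ Wei ∩ Chen: 15:15–15:30, 16:30–16:45.
Tomás ∩ Wei ∩ Chen ∩ Maya: 15:15–15:30, 16:30–16:45.
Total common minutes: 15 + 15 = 30.

30 minutes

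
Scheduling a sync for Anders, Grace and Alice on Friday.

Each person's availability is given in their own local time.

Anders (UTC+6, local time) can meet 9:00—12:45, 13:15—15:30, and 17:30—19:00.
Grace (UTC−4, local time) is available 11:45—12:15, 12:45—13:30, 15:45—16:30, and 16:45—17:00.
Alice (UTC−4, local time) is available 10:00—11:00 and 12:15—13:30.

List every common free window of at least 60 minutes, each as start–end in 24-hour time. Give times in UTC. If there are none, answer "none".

Anders → UTC: 03:00–06:45, 07:15–09:30, 11:30–13:00.
Grace → UTC: 15:45–16:15, 16:45–17:30, 19:45–20:30, 20:45–21:00.
Alice → UTC: 14:00–15:00, 16:15–17:30.
Anders ∩ Grace: (none).
Anders ∩ Grace ∩ Alice: (none).
Windows ≥ 60 min: (none).

none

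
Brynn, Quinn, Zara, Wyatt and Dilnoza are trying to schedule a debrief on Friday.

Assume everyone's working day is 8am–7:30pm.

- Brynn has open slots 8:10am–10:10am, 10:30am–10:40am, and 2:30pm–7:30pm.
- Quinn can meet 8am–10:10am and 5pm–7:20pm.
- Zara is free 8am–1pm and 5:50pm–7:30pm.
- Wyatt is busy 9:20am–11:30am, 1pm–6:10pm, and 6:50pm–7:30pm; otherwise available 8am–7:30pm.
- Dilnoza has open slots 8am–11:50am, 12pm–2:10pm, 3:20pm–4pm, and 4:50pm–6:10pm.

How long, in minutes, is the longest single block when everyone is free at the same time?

Wyatt free within 08:00–19:30: 08:00–09:20, 11:30–13:00, 18:10–18:50.
Brynn ∩ Quinn: 08:10–10:10, 17:00–19:20.
Brynn ∩ Quinn ∩ Zara: 08:10–10:10, 17:50–19:20.
Brynn ∩ Quinn ∩ Zara ∩ Wyatt: 08:10–09:20, 18:10–18:50.
Brynn ∩ Quinn ∩ Zara ∩ Wyatt ∩ Dilnoza: 08:10–09:20.
Single common window of 70 minutes.

70 minutes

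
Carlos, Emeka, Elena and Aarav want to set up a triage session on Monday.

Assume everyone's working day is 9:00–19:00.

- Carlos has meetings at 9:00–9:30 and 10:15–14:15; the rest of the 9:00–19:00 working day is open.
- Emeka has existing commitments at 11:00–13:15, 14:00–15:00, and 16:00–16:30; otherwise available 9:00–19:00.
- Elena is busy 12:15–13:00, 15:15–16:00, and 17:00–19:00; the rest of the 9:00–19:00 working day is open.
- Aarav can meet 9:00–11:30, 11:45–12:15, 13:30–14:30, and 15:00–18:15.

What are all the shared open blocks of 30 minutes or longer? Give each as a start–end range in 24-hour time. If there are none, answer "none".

Carlos free within 09:00–19:00: 09:30–10:15, 14:15–19:00.
Emeka free within 09:00–19:00: 09:00–11:00, 13:15–14:00, 15:00–16:00, 16:30–19:00.
Elena free within 09:00–19:00: 09:00–12:15, 13:00–15:15, 16:00–17:00.
Carlos ∩ Emeka: 09:30–10:15, 15:00–16:00, 16:30–19:00.
Carlos ∩ Emeka ∩ Elena: 09:30–10:15, 15:00–15:15, 16:30–17:00.
Carlos ∩ Emeka ∩ Elena ∩ Aarav: 09:30–10:15, 15:00–15:15, 16:30–17:00.
Windows ≥ 30 min: 09:30–10:15, 16:30–17:00.

09:30–10:15, 16:30–17:00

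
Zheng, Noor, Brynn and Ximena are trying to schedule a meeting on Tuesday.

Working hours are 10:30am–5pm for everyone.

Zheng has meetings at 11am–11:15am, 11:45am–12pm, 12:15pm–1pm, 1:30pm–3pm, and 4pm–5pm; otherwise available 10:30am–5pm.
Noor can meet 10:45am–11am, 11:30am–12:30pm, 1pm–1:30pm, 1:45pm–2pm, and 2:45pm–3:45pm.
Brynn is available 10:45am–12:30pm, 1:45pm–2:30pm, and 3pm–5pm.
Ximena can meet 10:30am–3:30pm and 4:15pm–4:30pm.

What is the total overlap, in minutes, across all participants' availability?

Zheng free within 10:30–17:00: 10:30–11:00, 11:15–11:45, 12:00–12:15, 13:00–13:30, 15:00–16:00.
Zheng ∩ Noor: 10:45–11:00, 11:30–11:45, 12:00–12:15, 13:00–13:30, 15:00–15:45.
Zheng ∩ Noor ∩ Brynn: 10:45–11:00, 11:30–11:45, 12:00–12:15, 15:00–15:45.
Zheng ∩ Noor ∩ Brynn ∩ Ximena: 10:45–11:00, 11:30–11:45, 12:00–12:15, 15:00–15:30.
Total common minutes: 15 + 15 + 15 + 30 = 75.

75 minutes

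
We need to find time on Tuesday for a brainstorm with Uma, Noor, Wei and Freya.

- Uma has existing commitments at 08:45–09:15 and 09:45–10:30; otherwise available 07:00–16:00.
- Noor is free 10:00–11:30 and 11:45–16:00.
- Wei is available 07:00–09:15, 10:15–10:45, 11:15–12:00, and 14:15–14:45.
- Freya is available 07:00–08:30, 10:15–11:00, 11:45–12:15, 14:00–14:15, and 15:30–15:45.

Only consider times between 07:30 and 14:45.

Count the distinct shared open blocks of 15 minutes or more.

2

Uma free within 07:00–16:00: 07:00–08:45, 09:15–09:45, 10:30–16:00.
Uma ∩ Noor: 10:30–11:30, 11:45–16:00.
Uma ∩ Noor ∩ Wei: 10:30–10:45, 11:15–11:30, 11:45–12:00, 14:15–14:45.
Uma ∩ Noor ∩ Wei ∩ Freya: 10:30–10:45, 11:45–12:00.
Restricted to 07:30–14:45: 10:30–10:45, 11:45–12:00.
Windows ≥ 15 min: 10:30–10:45, 11:45–12:00.
That's 2 windows.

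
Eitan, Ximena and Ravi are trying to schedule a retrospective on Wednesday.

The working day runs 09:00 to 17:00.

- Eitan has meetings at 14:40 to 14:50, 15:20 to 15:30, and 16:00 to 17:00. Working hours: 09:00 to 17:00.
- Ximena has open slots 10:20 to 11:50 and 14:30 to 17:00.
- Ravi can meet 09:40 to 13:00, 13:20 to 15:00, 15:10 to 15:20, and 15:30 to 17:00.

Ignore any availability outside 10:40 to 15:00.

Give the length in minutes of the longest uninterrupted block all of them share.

70 minutes

Eitan free within 09:00–17:00: 09:00–14:40, 14:50–15:20, 15:30–16:00.
Eitan ∩ Ximena: 10:20–11:50, 14:30–14:40, 14:50–15:20, 15:30–16:00.
Eitan ∩ Ximena ∩ Ravi: 10:20–11:50, 14:30–14:40, 14:50–15:00, 15:10–15:20, 15:30–16:00.
Restricted to 10:40–15:00: 10:40–11:50, 14:30–14:40, 14:50–15:00.
Common window lengths: 70, 10, 10 min; longest is 70.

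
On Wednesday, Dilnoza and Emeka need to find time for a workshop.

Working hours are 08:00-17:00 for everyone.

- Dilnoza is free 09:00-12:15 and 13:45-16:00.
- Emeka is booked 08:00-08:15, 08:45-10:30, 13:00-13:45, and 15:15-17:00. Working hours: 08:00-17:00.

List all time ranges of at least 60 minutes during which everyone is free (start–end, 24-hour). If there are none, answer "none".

10:30–12:15, 13:45–15:15

Emeka free within 08:00–17:00: 08:15–08:45, 10:30–13:00, 13:45–15:15.
Dilnoza ∩ Emeka: 10:30–12:15, 13:45–15:15.
Windows ≥ 60 min: 10:30–12:15, 13:45–15:15.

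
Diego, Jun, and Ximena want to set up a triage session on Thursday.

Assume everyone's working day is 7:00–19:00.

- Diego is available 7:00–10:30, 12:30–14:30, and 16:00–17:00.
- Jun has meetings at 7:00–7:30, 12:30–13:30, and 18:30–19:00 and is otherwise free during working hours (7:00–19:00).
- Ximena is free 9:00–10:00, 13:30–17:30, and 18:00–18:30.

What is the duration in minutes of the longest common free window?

60 minutes

Jun free within 07:00–19:00: 07:30–12:30, 13:30–18:30.
Diego ∩ Jun: 07:30–10:30, 13:30–14:30, 16:00–17:00.
Diego ∩ Jun ∩ Ximena: 09:00–10:00, 13:30–14:30, 16:00–17:00.
Common window lengths: 60, 60, 60 min; longest is 60.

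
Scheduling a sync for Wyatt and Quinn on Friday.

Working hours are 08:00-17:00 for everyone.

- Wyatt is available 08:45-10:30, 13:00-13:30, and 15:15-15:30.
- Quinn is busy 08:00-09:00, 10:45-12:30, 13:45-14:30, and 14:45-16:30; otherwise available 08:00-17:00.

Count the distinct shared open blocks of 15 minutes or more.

2

Quinn free within 08:00–17:00: 09:00–10:45, 12:30–13:45, 14:30–14:45, 16:30–17:00.
Wyatt ∩ Quinn: 09:00–10:30, 13:00–13:30.
Windows ≥ 15 min: 09:00–10:30, 13:00–13:30.
That's 2 windows.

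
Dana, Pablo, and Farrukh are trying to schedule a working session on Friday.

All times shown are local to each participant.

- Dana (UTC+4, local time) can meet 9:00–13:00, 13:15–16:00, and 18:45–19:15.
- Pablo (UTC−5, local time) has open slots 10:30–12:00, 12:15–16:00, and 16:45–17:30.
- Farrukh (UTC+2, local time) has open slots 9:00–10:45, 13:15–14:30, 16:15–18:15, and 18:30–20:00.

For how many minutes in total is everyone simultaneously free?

Dana → UTC: 05:00–09:00, 09:15–12:00, 14:45–15:15.
Pablo → UTC: 15:30–17:00, 17:15–21:00, 21:45–22:30.
Farrukh → UTC: 07:00–08:45, 11:15–12:30, 14:15–16:15, 16:30–18:00.
Dana ∩ Pablo: (none).
Dana ∩ Pablo ∩ Farrukh: (none).
Total common minutes: 0.

0 minutes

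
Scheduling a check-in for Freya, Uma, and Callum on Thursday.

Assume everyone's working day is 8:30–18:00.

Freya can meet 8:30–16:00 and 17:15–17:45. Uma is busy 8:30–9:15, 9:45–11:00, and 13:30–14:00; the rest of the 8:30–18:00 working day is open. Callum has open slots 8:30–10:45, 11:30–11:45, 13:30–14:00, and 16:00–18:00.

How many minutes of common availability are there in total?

Uma free within 08:30–18:00: 09:15–09:45, 11:00–13:30, 14:00–18:00.
Freya ∩ Uma: 09:15–09:45, 11:00–13:30, 14:00–16:00, 17:15–17:45.
Freya ∩ Uma ∩ Callum: 09:15–09:45, 11:30–11:45, 17:15–17:45.
Total common minutes: 30 + 15 + 30 = 75.

75 minutes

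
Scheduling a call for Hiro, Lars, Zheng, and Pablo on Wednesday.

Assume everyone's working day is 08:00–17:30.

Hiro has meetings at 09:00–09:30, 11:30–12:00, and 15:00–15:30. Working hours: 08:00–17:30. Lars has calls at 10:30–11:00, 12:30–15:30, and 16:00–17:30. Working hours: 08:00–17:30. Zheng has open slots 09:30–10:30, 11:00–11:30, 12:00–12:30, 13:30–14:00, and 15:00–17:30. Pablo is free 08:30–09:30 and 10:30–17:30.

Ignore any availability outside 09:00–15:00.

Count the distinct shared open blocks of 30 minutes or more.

Hiro free within 08:00–17:30: 08:00–09:00, 09:30–11:30, 12:00–15:00, 15:30–17:30.
Lars free within 08:00–17:30: 08:00–10:30, 11:00–12:30, 15:30–16:00.
Hiro ∩ Lars: 08:00–09:00, 09:30–10:30, 11:00–11:30, 12:00–12:30, 15:30–16:00.
Hiro ∩ Lars ∩ Zheng: 09:30–10:30, 11:00–11:30, 12:00–12:30, 15:30–16:00.
Hiro ∩ Lars ∩ Zheng ∩ Pablo: 11:00–11:30, 12:00–12:30, 15:30–16:00.
Restricted to 09:00–15:00: 11:00–11:30, 12:00–12:30.
Windows ≥ 30 min: 11:00–11:30, 12:00–12:30.
That's 2 windows.

2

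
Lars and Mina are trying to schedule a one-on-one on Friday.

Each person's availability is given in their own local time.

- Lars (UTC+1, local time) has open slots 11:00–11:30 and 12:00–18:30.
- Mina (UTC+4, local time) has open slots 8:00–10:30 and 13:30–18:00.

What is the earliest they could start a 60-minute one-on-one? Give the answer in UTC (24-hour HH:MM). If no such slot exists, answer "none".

Lars → UTC: 10:00–10:30, 11:00–17:30.
Mina → UTC: 04:00–06:30, 09:30–14:00.
Lars ∩ Mina: 10:00–10:30, 11:00–14:00.
Windows ≥ 60 min: 11:00–14:00.
Earliest such window starts at 11:00.

11:00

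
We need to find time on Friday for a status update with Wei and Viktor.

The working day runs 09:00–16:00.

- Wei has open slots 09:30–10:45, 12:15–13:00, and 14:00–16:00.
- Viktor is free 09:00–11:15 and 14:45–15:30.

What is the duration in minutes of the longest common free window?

Wei ∩ Viktor: 09:30–10:45, 14:45–15:30.
Common window lengths: 75, 45 min; longest is 75.

75 minutes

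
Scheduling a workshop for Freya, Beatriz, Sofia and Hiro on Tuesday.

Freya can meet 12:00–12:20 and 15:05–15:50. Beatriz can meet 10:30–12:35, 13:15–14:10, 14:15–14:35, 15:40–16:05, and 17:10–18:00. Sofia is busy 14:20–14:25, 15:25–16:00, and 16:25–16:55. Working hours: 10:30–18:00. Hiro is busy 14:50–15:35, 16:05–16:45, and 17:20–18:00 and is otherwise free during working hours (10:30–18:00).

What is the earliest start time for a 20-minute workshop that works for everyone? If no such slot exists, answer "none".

Sofia free within 10:30–18:00: 10:30–14:20, 14:25–15:25, 16:00–16:25, 16:55–18:00.
Hiro free within 10:30–18:00: 10:30–14:50, 15:35–16:05, 16:45–17:20.
Freya ∩ Beatriz: 12:00–12:20, 15:40–15:50.
Freya ∩ Beatriz ∩ Sofia: 12:00–12:20.
Freya ∩ Beatriz ∩ Sofia ∩ Hiro: 12:00–12:20.
Windows ≥ 20 min: 12:00–12:20.
Earliest such window starts at 12:00.

12:00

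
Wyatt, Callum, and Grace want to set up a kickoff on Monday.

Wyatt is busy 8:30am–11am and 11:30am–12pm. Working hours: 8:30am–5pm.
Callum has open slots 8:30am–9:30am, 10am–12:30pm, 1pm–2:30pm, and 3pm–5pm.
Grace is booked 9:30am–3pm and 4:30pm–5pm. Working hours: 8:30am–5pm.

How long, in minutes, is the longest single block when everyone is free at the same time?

Wyatt free within 08:30–17:00: 11:00–11:30, 12:00–17:00.
Grace free within 08:30–17:00: 08:30–09:30, 15:00–16:30.
Wyatt ∩ Callum: 11:00–11:30, 12:00–12:30, 13:00–14:30, 15:00–17:00.
Wyatt ∩ Callum ∩ Grace: 15:00–16:30.
Single common window of 90 minutes.

90 minutes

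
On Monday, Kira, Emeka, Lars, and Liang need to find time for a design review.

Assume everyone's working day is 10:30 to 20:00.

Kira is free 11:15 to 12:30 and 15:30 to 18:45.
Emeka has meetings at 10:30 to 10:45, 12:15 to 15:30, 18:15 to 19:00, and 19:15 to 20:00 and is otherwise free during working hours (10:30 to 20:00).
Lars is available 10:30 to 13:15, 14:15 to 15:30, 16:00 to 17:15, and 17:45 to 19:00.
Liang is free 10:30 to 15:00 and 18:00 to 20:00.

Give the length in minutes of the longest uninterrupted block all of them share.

Emeka free within 10:30–20:00: 10:45–12:15, 15:30–18:15, 19:00–19:15.
Kira ∩ Emeka: 11:15–12:15, 15:30–18:15.
Kira ∩ Emeka ∩ Lars: 11:15–12:15, 16:00–17:15, 17:45–18:15.
Kira ∩ Emeka ∩ Lars ∩ Liang: 11:15–12:15, 18:00–18:15.
Common window lengths: 60, 15 min; longest is 60.

60 minutes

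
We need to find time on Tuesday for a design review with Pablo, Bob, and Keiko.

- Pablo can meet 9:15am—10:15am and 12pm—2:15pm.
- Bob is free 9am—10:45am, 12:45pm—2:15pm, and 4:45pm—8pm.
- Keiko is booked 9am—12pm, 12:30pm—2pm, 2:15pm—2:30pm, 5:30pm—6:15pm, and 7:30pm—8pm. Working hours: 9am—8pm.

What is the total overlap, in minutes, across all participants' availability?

15 minutes

Keiko free within 09:00–20:00: 12:00–12:30, 14:00–14:15, 14:30–17:30, 18:15–19:30.
Pablo ∩ Bob: 09:15–10:15, 12:45–14:15.
Pablo ∩ Bob ∩ Keiko: 14:00–14:15.
Total common minutes: 15.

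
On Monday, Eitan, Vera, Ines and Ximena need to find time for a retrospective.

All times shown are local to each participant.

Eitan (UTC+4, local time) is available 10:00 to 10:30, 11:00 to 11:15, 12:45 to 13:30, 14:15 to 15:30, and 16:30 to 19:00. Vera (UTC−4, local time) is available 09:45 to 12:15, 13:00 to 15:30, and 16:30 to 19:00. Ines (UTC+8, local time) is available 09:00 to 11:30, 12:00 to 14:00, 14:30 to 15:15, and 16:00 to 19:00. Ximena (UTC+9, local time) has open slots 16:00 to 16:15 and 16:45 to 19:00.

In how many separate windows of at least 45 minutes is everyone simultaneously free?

Eitan → UTC: 06:00–06:30, 07:00–07:15, 08:45–09:30, 10:15–11:30, 12:30–15:00.
Vera → UTC: 13:45–16:15, 17:00–19:30, 20:30–23:00.
Ines → UTC: 01:00–03:30, 04:00–06:00, 06:30–07:15, 08:00–11:00.
Ximena → UTC: 07:00–07:15, 07:45–10:00.
Eitan ∩ Vera: 13:45–15:00.
Eitan ∩ Vera ∩ Ines: (none).
Eitan ∩ Vera ∩ Ines ∩ Ximena: (none).
Windows ≥ 45 min: (none).
That's 0 windows.

0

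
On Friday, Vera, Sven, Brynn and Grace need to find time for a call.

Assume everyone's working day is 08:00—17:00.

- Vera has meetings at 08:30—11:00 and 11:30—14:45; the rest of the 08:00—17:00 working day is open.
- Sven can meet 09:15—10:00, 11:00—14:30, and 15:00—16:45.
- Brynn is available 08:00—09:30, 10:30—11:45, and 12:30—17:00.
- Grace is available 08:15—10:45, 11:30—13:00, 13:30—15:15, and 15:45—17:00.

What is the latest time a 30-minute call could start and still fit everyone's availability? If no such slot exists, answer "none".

16:15

Vera free within 08:00–17:00: 08:00–08:30, 11:00–11:30, 14:45–17:00.
Vera ∩ Sven: 11:00–11:30, 15:00–16:45.
Vera ∩ Sven ∩ Brynn: 11:00–11:30, 15:00–16:45.
Vera ∩ Sven ∩ Brynn ∩ Grace: 15:00–15:15, 15:45–16:45.
Windows ≥ 30 min: 15:45–16:45.
Latest start in the last window 15:45–16:45 is 16:45 − 30 min = 16:15.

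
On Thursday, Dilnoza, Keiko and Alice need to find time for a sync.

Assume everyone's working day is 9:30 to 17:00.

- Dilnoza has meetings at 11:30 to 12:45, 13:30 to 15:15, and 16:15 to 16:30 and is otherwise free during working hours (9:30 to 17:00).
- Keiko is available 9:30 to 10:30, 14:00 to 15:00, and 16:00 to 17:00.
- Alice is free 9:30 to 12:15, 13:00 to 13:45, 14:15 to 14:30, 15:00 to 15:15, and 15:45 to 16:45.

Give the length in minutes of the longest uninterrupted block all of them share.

60 minutes

Dilnoza free within 09:30–17:00: 09:30–11:30, 12:45–13:30, 15:15–16:15, 16:30–17:00.
Dilnoza ∩ Keiko: 09:30–10:30, 16:00–16:15, 16:30–17:00.
Dilnoza ∩ Keiko ∩ Alice: 09:30–10:30, 16:00–16:15, 16:30–16:45.
Common window lengths: 60, 15, 15 min; longest is 60.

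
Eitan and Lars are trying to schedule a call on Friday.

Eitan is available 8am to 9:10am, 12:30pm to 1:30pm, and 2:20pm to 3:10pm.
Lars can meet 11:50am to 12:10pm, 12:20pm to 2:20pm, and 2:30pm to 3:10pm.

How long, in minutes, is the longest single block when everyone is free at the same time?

Eitan ∩ Lars: 12:30–13:30, 14:30–15:10.
Common window lengths: 60, 40 min; longest is 60.

60 minutes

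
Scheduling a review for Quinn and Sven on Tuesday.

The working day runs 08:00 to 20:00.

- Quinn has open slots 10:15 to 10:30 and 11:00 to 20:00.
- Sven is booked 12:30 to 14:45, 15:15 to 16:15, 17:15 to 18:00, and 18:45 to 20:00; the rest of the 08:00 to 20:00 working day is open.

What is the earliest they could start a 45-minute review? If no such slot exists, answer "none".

Sven free within 08:00–20:00: 08:00–12:30, 14:45–15:15, 16:15–17:15, 18:00–18:45.
Quinn ∩ Sven: 10:15–10:30, 11:00–12:30, 14:45–15:15, 16:15–17:15, 18:00–18:45.
Windows ≥ 45 min: 11:00–12:30, 16:15–17:15, 18:00–18:45.
Earliest such window starts at 11:00.

11:00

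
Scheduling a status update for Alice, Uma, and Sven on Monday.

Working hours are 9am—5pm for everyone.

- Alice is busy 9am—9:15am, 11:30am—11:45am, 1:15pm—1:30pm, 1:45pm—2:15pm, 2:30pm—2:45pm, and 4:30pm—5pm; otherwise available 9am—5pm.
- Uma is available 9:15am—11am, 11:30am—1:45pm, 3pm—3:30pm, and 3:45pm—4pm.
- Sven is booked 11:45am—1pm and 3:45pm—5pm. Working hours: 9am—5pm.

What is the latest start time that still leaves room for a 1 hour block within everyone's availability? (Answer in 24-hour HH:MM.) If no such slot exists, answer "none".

Alice free within 09:00–17:00: 09:15–11:30, 11:45–13:15, 13:30–13:45, 14:15–14:30, 14:45–16:30.
Sven free within 09:00–17:00: 09:00–11:45, 13:00–15:45.
Alice ∩ Uma: 09:15–11:00, 11:45–13:15, 13:30–13:45, 15:00–15:30, 15:45–16:00.
Alice ∩ Uma ∩ Sven: 09:15–11:00, 13:00–13:15, 13:30–13:45, 15:00–15:30.
Windows ≥ 60 min: 09:15–11:00.
Latest start in the last window 09:15–11:00 is 11:00 − 60 min = 10:00.

10:00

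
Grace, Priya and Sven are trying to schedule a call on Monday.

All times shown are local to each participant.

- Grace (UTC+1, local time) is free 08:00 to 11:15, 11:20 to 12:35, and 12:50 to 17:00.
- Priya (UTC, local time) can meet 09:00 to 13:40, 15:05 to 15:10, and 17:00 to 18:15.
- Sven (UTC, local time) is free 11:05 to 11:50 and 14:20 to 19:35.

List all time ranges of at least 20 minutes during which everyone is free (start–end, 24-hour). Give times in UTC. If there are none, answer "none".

Grace → UTC: 07:00–10:15, 10:20–11:35, 11:50–16:00.
Priya → UTC: 09:00–13:40, 15:05–15:10, 17:00–18:15.
Sven → UTC: 11:05–11:50, 14:20–19:35.
Grace ∩ Priya: 09:00–10:15, 10:20–11:35, 11:50–13:40, 15:05–15:10.
Grace ∩ Priya ∩ Sven: 11:05–11:35, 15:05–15:10.
Windows ≥ 20 min: 11:05–11:35.

11:05–11:35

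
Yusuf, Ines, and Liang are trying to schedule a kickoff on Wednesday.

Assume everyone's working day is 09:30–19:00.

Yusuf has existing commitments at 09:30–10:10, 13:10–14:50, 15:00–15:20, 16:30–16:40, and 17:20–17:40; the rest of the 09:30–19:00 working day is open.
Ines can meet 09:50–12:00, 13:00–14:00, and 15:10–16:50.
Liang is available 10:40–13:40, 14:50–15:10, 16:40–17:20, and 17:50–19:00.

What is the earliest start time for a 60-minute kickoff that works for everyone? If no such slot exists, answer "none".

Yusuf free within 09:30–19:00: 10:10–13:10, 14:50–15:00, 15:20–16:30, 16:40–17:20, 17:40–19:00.
Yusuf ∩ Ines: 10:10–12:00, 13:00–13:10, 15:20–16:30, 16:40–16:50.
Yusuf ∩ Ines ∩ Liang: 10:40–12:00, 13:00–13:10, 16:40–16:50.
Windows ≥ 60 min: 10:40–12:00.
Earliest such window starts at 10:40.

10:40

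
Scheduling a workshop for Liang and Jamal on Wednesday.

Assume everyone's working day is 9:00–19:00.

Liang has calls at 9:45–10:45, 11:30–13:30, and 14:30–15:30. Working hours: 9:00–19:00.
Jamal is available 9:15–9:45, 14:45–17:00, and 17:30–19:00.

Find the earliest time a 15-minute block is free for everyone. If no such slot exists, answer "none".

09:15

Liang free within 09:00–19:00: 09:00–09:45, 10:45–11:30, 13:30–14:30, 15:30–19:00.
Liang ∩ Jamal: 09:15–09:45, 15:30–17:00, 17:30–19:00.
Windows ≥ 15 min: 09:15–09:45, 15:30–17:00, 17:30–19:00.
Earliest such window starts at 09:15.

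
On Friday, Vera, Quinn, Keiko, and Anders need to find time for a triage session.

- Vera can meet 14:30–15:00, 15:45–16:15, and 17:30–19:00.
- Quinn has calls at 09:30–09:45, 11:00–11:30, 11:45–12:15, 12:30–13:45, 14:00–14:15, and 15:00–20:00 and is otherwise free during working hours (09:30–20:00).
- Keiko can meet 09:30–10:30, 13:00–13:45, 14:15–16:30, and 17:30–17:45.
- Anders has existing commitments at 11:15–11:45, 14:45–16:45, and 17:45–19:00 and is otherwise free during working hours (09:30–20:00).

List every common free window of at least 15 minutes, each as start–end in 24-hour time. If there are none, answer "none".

Quinn free within 09:30–20:00: 09:45–11:00, 11:30–11:45, 12:15–12:30, 13:45–14:00, 14:15–15:00.
Anders free within 09:30–20:00: 09:30–11:15, 11:45–14:45, 16:45–17:45, 19:00–20:00.
Vera ∩ Quinn: 14:30–15:00.
Vera ∩ Quinn ∩ Keiko: 14:30–15:00.
Vera ∩ Quinn ∩ Keiko ∩ Anders: 14:30–14:45.
Windows ≥ 15 min: 14:30–14:45.

14:30–14:45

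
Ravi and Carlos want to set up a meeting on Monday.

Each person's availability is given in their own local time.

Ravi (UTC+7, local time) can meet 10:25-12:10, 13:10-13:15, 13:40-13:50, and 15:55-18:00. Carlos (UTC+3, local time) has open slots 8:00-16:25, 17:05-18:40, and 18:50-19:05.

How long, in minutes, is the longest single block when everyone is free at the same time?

Ravi → UTC: 03:25–05:10, 06:10–06:15, 06:40–06:50, 08:55–11:00.
Carlos → UTC: 05:00–13:25, 14:05–15:40, 15:50–16:05.
Ravi ∩ Carlos: 05:00–05:10, 06:10–06:15, 06:40–06:50, 08:55–11:00.
Common window lengths: 10, 5, 10, 125 min; longest is 125.

125 minutes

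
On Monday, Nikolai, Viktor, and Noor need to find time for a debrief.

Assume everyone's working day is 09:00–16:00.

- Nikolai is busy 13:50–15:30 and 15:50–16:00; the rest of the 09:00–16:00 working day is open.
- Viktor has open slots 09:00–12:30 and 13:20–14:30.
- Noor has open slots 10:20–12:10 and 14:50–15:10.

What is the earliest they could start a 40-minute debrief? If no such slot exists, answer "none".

Nikolai free within 09:00–16:00: 09:00–13:50, 15:30–15:50.
Nikolai ∩ Viktor: 09:00–12:30, 13:20–13:50.
Nikolai ∩ Viktor ∩ Noor: 10:20–12:10.
Windows ≥ 40 min: 10:20–12:10.
Earliest such window starts at 10:20.

10:20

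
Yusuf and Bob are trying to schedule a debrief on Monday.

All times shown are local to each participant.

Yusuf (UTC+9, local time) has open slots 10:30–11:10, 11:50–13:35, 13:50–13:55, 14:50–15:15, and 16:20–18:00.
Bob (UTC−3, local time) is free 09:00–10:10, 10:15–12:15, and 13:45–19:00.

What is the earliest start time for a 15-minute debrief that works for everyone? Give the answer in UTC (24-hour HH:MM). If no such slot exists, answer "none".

none

Yusuf → UTC: 01:30–02:10, 02:50–04:35, 04:50–04:55, 05:50–06:15, 07:20–09:00.
Bob → UTC: 12:00–13:10, 13:15–15:15, 16:45–22:00.
Yusuf ∩ Bob: (none).
Windows ≥ 15 min: (none).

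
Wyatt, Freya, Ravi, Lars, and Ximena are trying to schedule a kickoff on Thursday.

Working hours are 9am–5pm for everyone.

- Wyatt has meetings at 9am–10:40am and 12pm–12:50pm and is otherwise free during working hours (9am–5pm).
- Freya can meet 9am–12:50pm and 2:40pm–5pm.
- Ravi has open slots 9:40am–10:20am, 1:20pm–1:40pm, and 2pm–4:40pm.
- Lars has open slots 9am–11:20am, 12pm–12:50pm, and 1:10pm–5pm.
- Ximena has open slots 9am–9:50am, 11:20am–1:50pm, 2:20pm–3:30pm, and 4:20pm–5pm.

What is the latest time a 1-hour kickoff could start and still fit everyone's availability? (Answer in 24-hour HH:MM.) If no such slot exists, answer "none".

none

Wyatt free within 09:00–17:00: 10:40–12:00, 12:50–17:00.
Wyatt ∩ Freya: 10:40–12:00, 14:40–17:00.
Wyatt ∩ Freya ∩ Ravi: 14:40–16:40.
Wyatt ∩ Freya ∩ Ravi ∩ Lars: 14:40–16:40.
Wyatt ∩ Freya ∩ Ravi ∩ Lars ∩ Ximena: 14:40–15:30, 16:20–16:40.
Windows ≥ 60 min: (none).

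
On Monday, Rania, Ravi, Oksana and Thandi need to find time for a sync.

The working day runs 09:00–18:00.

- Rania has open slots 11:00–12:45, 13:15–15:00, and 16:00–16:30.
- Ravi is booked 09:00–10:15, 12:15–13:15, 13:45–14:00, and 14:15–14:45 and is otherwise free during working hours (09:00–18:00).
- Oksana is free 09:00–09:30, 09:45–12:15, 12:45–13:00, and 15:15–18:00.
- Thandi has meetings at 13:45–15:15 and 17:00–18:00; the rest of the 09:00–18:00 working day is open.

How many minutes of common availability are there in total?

Ravi free within 09:00–18:00: 10:15–12:15, 13:15–13:45, 14:00–14:15, 14:45–18:00.
Thandi free within 09:00–18:00: 09:00–13:45, 15:15–17:00.
Rania ∩ Ravi: 11:00–12:15, 13:15–13:45, 14:00–14:15, 14:45–15:00, 16:00–16:30.
Rania ∩ Ravi ∩ Oksana: 11:00–12:15, 16:00–16:30.
Rania ∩ Ravi ∩ Oksana ∩ Thandi: 11:00–12:15, 16:00–16:30.
Total common minutes: 75 + 30 = 105.

105 minutes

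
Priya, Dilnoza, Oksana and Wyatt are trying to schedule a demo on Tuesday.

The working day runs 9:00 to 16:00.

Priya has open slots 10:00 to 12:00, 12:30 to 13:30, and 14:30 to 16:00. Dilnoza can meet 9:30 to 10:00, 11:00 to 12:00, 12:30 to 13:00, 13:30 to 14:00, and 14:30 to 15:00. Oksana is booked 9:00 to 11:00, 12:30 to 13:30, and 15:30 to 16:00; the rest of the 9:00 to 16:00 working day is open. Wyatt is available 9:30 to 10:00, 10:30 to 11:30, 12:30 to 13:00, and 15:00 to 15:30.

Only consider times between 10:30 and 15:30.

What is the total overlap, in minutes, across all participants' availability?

Oksana free within 09:00–16:00: 11:00–12:30, 13:30–15:30.
Priya ∩ Dilnoza: 11:00–12:00, 12:30–13:00, 14:30–15:00.
Priya ∩ Dilnoza ∩ Oksana: 11:00–12:00, 14:30–15:00.
Priya ∩ Dilnoza ∩ Oksana ∩ Wyatt: 11:00–11:30.
Restricted to 10:30–15:30: 11:00–11:30.
Total common minutes: 30.

30 minutes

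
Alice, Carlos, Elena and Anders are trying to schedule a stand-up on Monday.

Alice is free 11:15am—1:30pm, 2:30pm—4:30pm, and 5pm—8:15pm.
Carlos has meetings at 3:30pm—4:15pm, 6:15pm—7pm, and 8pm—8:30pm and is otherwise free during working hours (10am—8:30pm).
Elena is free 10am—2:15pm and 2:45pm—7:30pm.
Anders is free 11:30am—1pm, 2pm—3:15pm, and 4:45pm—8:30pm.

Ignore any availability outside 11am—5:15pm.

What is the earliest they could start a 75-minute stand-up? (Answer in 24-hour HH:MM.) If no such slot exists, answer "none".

11:30

Carlos free within 10:00–20:30: 10:00–15:30, 16:15–18:15, 19:00–20:00.
Alice ∩ Carlos: 11:15–13:30, 14:30–15:30, 16:15–16:30, 17:00–18:15, 19:00–20:00.
Alice ∩ Carlos ∩ Elena: 11:15–13:30, 14:45–15:30, 16:15–16:30, 17:00–18:15, 19:00–19:30.
Alice ∩ Carlos ∩ Elena ∩ Anders: 11:30–13:00, 14:45–15:15, 17:00–18:15, 19:00–19:30.
Restricted to 11:00–17:15: 11:30–13:00, 14:45–15:15, 17:00–17:15.
Windows ≥ 75 min: 11:30–13:00.
Earliest such window starts at 11:30.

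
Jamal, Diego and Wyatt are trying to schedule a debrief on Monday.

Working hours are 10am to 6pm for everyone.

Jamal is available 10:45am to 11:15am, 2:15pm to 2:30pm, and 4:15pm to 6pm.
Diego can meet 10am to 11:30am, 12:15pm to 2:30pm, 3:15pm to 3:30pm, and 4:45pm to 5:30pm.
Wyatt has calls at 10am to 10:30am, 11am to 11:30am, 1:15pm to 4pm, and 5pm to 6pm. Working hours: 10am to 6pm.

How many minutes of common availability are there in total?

Wyatt free within 10:00–18:00: 10:30–11:00, 11:30–13:15, 16:00–17:00.
Jamal ∩ Diego: 10:45–11:15, 14:15–14:30, 16:45–17:30.
Jamal ∩ Diego ∩ Wyatt: 10:45–11:00, 16:45–17:00.
Total common minutes: 15 + 15 = 30.

30 minutes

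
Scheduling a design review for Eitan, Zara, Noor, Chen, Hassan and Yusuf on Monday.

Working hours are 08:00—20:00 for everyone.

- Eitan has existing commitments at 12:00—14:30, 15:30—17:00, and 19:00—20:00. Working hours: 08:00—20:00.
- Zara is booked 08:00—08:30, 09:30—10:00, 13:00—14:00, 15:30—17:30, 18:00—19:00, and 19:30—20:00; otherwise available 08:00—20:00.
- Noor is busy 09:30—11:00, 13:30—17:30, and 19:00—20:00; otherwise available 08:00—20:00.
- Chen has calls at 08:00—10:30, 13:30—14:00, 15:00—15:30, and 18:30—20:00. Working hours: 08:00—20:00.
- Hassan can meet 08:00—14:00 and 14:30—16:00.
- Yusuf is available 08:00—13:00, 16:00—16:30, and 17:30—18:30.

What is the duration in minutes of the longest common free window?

Eitan free within 08:00–20:00: 08:00–12:00, 14:30–15:30, 17:00–19:00.
Zara free within 08:00–20:00: 08:30–09:30, 10:00–13:00, 14:00–15:30, 17:30–18:00, 19:00–19:30.
Noor free within 08:00–20:00: 08:00–09:30, 11:00–13:30, 17:30–19:00.
Chen free within 08:00–20:00: 10:30–13:30, 14:00–15:00, 15:30–18:30.
Eitan ∩ Zara: 08:30–09:30, 10:00–12:00, 14:30–15:30, 17:30–18:00.
Eitan ∩ Zara ∩ Noor: 08:30–09:30, 11:00–12:00, 17:30–18:00.
Eitan ∩ Zara ∩ Noor ∩ Chen: 11:00–12:00, 17:30–18:00.
Eitan ∩ Zara ∩ Noor ∩ Chen ∩ Hassan: 11:00–12:00.
Eitan ∩ Zara ∩ Noor ∩ Chen ∩ Hassan ∩ Yusuf: 11:00–12:00.
Single common window of 60 minutes.

60 minutes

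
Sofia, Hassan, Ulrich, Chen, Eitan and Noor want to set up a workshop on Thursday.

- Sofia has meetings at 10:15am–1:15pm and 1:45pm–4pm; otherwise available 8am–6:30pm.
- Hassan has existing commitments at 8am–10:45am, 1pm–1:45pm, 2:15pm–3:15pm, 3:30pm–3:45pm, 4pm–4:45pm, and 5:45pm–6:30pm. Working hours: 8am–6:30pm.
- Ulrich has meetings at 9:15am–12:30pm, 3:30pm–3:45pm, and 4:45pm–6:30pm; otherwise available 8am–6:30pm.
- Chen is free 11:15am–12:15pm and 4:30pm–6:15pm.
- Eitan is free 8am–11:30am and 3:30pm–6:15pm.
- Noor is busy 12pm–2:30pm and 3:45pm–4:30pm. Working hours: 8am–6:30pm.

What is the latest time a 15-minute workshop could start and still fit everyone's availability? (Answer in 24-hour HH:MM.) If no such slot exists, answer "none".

Sofia free within 08:00–18:30: 08:00–10:15, 13:15–13:45, 16:00–18:30.
Hassan free within 08:00–18:30: 10:45–13:00, 13:45–14:15, 15:15–15:30, 15:45–16:00, 16:45–17:45.
Ulrich free within 08:00–18:30: 08:00–09:15, 12:30–15:30, 15:45–16:45.
Noor free within 08:00–18:30: 08:00–12:00, 14:30–15:45, 16:30–18:30.
Sofia ∩ Hassan: 16:45–17:45.
Sofia ∩ Hassan ∩ Ulrich: (none).
Sofia ∩ Hassan ∩ Ulrich ∩ Chen: (none).
Sofia ∩ Hassan ∩ Ulrich ∩ Chen ∩ Eitan: (none).
Sofia ∩ Hassan ∩ Ulrich ∩ Chen ∩ Eitan ∩ Noor: (none).
Windows ≥ 15 min: (none).

none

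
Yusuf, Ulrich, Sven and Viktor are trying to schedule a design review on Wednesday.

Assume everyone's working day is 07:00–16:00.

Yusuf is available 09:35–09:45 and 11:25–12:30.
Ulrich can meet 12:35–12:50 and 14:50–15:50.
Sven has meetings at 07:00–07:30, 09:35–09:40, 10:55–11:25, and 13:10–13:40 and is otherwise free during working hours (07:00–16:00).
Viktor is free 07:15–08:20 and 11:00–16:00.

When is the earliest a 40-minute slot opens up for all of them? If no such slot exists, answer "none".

Sven free within 07:00–16:00: 07:30–09:35, 09:40–10:55, 11:25–13:10, 13:40–16:00.
Yusuf ∩ Ulrich: (none).
Yusuf ∩ Ulrich ∩ Sven: (none).
Yusuf ∩ Ulrich ∩ Sven ∩ Viktor: (none).
Windows ≥ 40 min: (none).

none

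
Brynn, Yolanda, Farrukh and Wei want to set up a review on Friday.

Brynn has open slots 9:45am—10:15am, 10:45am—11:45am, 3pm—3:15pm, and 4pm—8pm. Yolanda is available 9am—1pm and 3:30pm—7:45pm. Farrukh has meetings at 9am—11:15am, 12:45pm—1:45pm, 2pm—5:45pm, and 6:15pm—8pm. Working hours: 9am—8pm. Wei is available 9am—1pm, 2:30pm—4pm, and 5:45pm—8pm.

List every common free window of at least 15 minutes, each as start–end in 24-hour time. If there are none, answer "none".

Farrukh free within 09:00–20:00: 11:15–12:45, 13:45–14:00, 17:45–18:15.
Brynn ∩ Yolanda: 09:45–10:15, 10:45–11:45, 16:00–19:45.
Brynn ∩ Yolanda ∩ Farrukh: 11:15–11:45, 17:45–18:15.
Brynn ∩ Yolanda ∩ Farrukh ∩ Wei: 11:15–11:45, 17:45–18:15.
Windows ≥ 15 min: 11:15–11:45, 17:45–18:15.

11:15–11:45, 17:45–18:15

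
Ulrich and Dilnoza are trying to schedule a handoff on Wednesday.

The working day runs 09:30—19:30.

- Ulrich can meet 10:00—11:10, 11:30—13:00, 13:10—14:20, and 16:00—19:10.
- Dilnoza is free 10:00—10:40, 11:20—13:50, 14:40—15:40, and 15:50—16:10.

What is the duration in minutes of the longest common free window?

Ulrich ∩ Dilnoza: 10:00–10:40, 11:30–13:00, 13:10–13:50, 16:00–16:10.
Common window lengths: 40, 90, 40, 10 min; longest is 90.

90 minutes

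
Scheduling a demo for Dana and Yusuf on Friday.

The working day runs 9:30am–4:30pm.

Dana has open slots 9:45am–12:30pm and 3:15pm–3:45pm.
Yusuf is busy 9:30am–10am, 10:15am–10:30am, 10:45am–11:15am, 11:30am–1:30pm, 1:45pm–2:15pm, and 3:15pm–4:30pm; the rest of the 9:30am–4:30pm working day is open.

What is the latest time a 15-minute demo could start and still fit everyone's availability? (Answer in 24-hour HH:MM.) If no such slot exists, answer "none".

11:15

Yusuf free within 09:30–16:30: 10:00–10:15, 10:30–10:45, 11:15–11:30, 13:30–13:45, 14:15–15:15.
Dana ∩ Yusuf: 10:00–10:15, 10:30–10:45, 11:15–11:30.
Windows ≥ 15 min: 10:00–10:15, 10:30–10:45, 11:15–11:30.
Latest start in the last window 11:15–11:30 is 11:30 − 15 min = 11:15.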